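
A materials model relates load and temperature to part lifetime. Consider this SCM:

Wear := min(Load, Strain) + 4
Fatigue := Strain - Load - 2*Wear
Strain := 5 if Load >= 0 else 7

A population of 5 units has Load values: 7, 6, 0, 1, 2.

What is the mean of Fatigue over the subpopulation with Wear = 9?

-19.5

E[Fatigue|Wear=9] averages over only the 2 units with Wear=9 (Load = 7, 6): Fatigue = -20, -19, mean -19.5.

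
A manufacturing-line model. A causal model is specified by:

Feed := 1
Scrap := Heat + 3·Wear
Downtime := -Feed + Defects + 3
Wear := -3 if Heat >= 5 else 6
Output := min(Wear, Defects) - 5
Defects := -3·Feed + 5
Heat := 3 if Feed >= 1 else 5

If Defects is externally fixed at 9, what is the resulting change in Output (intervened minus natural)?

4

Under do(Defects=9), the mechanism Defects := -3·Feed + 5 is discarded; Defects is fixed at 9.
Heat = 3 if Feed >= 1 else 5  [with Feed=1]  = 3
Wear = -3 if Heat >= 5 else 6  [with Heat=3]  = 6
Output = min(Wear, Defects) - 5  [with Wear=6, Defects=9]  = 1
Without intervention: Heat = 3 if Feed >= 1 else 5  [with Feed=1]  = 3; Wear = -3 if Heat >= 5 else 6  [with Heat=3]  = 6; Defects = -3·Feed + 5  [with Feed=1]  = 2; Output = min(Wear, Defects) - 5  [with Wear=6, Defects=2]  = -3.
Change = 1 − (-3) = 4.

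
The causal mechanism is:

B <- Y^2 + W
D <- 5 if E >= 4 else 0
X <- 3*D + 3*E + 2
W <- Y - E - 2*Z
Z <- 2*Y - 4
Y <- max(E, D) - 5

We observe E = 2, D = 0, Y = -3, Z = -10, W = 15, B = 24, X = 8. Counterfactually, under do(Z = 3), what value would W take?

-11

Intervening sets Z = 3 and removes its equation (Z <- 2*Y - 4).
D = 5 if E >= 4 else 0  [with E=2]  = 0
Y = max(E, D) - 5  [with E=2, D=0]  = -3
W = Y - E - 2*Z  [with Y=-3, E=2, Z=3]  = -11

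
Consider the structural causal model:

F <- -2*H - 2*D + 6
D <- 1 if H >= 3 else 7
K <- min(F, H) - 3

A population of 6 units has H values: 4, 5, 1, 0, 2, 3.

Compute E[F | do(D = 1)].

-1

do(D=1) breaks D's dependence on H. With D=1 fixed, F across the units is -4, -6, 2, 4, 0, -2, mean -1.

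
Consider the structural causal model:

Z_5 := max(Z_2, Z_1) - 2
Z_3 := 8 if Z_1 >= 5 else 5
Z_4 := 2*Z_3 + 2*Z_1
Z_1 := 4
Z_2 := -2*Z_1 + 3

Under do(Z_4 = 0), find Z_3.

Under do(Z_4=0), the mechanism Z_4 := 2*Z_3 + 2*Z_1 is discarded; Z_4 is fixed at 0.
Since Z_3 is not a descendant of the intervened variable, it is unaffected.
Z_3 = 8 if Z_1 >= 5 else 5  [with Z_1=4]  = 5

5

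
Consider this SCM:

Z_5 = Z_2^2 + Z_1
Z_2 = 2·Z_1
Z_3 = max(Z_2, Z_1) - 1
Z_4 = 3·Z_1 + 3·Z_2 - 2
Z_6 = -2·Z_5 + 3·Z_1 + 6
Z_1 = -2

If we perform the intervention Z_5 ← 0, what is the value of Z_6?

0

The intervention breaks the incoming arrows to Z_5: Z_5 = Z_2^2 + Z_1 no longer applies, and Z_5 = 0.
Z_6 = -2·Z_5 + 3·Z_1 + 6  [with Z_5=0, Z_1=-2]  = 0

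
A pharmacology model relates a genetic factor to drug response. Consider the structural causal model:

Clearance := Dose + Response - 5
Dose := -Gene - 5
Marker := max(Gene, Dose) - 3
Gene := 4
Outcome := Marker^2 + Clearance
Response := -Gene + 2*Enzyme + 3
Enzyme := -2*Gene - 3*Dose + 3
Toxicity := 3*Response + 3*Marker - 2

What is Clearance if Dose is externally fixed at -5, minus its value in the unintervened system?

Under do(Dose=-5), the mechanism Dose := -Gene - 5 is discarded; Dose is fixed at -5.
Enzyme = -2*Gene - 3*Dose + 3  [with Gene=4, Dose=-5]  = 10
Response = -Gene + 2*Enzyme + 3  [with Gene=4, Enzyme=10]  = 19
Clearance = Dose + Response - 5  [with Dose=-5, Response=19]  = 9
Without intervention: Dose = -Gene - 5  [with Gene=4]  = -9; Enzyme = -2*Gene - 3*Dose + 3  [with Gene=4, Dose=-9]  = 22; Response = -Gene + 2*Enzyme + 3  [with Gene=4, Enzyme=22]  = 43; Clearance = Dose + Response - 5  [with Dose=-9, Response=43]  = 29.
Change = 9 − 29 = -20.

-20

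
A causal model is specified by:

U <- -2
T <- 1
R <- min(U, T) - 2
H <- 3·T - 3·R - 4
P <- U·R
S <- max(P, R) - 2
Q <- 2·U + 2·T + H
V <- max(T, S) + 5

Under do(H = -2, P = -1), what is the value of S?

The joint intervention fixes H = -2, P = -1, removing each variable's own equation.
R = min(U, T) - 2  [with U=-2, T=1]  = -4
S = max(P, R) - 2  [with P=-1, R=-4]  = -3

-3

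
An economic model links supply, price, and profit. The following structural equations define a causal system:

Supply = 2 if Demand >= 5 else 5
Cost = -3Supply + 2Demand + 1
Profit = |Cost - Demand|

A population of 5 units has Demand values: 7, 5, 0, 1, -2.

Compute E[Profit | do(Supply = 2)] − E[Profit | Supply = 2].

The intervention sets Supply=2 in all 5 units regardless of Demand. Recomputing Profit per unit gives 2, 0, 5, 4, 7; average 3.6.
E[Profit|Supply=2] averages over only the 2 units with Supply=2 (Demand = 7, 5): Profit = 2, 0, mean 1.
Difference = 3.6 − 1 = 2.6.

2.6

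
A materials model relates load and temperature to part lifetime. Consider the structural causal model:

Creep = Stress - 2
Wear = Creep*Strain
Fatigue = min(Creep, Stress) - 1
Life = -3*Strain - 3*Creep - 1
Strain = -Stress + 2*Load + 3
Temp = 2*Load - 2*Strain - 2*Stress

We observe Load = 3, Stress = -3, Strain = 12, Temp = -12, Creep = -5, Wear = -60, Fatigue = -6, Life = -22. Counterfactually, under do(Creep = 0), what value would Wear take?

The intervention breaks the incoming arrows to Creep: Creep = Stress - 2 no longer applies, and Creep = 0.
Strain = -Stress + 2*Load + 3  [with Stress=-3, Load=3]  = 12
Wear = Creep*Strain  [with Creep=0, Strain=12]  = 0

0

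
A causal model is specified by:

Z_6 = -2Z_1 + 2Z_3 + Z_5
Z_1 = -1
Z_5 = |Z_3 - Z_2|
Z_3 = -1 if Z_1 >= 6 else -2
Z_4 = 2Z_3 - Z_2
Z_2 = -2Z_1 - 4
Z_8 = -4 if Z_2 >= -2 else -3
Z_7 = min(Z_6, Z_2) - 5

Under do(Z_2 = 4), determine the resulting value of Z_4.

Under do(Z_2=4), the mechanism Z_2 = -2Z_1 - 4 is discarded; Z_2 is fixed at 4.
Z_3 = -1 if Z_1 >= 6 else -2  [with Z_1=-1]  = -2
Z_4 = 2Z_3 - Z_2  [with Z_3=-2, Z_2=4]  = -8

-8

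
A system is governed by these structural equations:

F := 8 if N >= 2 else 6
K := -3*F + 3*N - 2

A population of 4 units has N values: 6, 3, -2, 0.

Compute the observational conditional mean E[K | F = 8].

Conditioning on F=8 selects the 2 unit(s) with N ∈ {6, 3}. Their K values: -8, -17. Mean = -12.5.

-12.5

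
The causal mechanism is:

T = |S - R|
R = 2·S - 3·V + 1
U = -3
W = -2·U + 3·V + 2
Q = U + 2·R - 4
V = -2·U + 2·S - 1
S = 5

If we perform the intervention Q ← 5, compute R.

Under do(Q=5), the mechanism Q = U + 2·R - 4 is discarded; Q is fixed at 5.
Since R is not a descendant of the intervened variable, it is unaffected.
V = -2·U + 2·S - 1  [with U=-3, S=5]  = 15
R = 2·S - 3·V + 1  [with S=5, V=15]  = -34

-34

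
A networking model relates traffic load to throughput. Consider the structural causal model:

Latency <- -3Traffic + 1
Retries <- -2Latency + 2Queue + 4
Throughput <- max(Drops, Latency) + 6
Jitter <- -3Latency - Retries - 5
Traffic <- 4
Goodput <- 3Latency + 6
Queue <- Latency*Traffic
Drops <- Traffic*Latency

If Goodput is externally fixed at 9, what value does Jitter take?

90

The intervention breaks the incoming arrows to Goodput: Goodput <- 3Latency + 6 no longer applies, and Goodput = 9.
Jitter is not downstream of the intervention, so its value is determined by the original equations.
Latency = -3Traffic + 1  [with Traffic=4]  = -11
Queue = Latency*Traffic  [with Latency=-11, Traffic=4]  = -44
Retries = -2Latency + 2Queue + 4  [with Latency=-11, Queue=-44]  = -62
Jitter = -3Latency - Retries - 5  [with Latency=-11, Retries=-62]  = 90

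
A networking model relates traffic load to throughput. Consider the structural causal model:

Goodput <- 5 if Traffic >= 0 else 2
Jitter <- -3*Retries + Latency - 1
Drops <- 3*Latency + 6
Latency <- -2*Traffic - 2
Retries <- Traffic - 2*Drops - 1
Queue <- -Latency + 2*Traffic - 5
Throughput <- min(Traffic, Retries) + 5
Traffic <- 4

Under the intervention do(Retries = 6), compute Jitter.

-29

The intervention breaks the incoming arrows to Retries: Retries <- Traffic - 2*Drops - 1 no longer applies, and Retries = 6.
Latency = -2*Traffic - 2  [with Traffic=4]  = -10
Jitter = -3*Retries + Latency - 1  [with Retries=6, Latency=-10]  = -29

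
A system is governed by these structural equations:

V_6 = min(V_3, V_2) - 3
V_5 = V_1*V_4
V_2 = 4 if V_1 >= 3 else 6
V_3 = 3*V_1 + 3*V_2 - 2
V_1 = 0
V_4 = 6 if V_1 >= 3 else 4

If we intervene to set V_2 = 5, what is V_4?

Under do(V_2=5), the mechanism V_2 = 4 if V_1 >= 3 else 6 is discarded; V_2 is fixed at 5.
Since V_4 is not a descendant of the intervened variable, it is unaffected.
V_4 = 6 if V_1 >= 3 else 4  [with V_1=0]  = 4

4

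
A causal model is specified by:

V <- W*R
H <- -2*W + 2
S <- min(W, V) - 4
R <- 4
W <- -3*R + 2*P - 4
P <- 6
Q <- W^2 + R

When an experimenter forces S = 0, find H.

10

The intervention breaks the incoming arrows to S: S <- min(W, V) - 4 no longer applies, and S = 0.
H is not downstream of the intervention, so its value is determined by the original equations.
W = -3*R + 2*P - 4  [with R=4, P=6]  = -4
H = -2*W + 2  [with W=-4]  = 10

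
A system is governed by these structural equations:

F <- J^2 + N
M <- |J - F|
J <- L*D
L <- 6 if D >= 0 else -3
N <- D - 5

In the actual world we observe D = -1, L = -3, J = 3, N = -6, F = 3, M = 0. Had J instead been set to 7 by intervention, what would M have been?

36

The intervention breaks the incoming arrows to J: J <- L*D no longer applies, and J = 7.
N = D - 5  [with D=-1]  = -6
F = J^2 + N  [with J=7, N=-6]  = 43
M = |J - F|  [with J=7, F=43]  = 36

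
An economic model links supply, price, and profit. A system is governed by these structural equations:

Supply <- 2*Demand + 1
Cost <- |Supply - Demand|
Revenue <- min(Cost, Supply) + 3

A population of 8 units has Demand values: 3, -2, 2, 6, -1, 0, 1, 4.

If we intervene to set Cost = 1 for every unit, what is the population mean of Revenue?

3.25

The intervention sets Cost=1 in all 8 units regardless of Demand. Recomputing Revenue per unit gives 4, 0, 4, 4, 2, 4, 4, 4; average 3.25.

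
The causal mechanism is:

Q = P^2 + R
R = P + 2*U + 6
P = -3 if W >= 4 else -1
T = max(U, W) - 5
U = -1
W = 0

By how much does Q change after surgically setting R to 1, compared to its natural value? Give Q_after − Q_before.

-2

The intervention breaks the incoming arrows to R: R = P + 2*U + 6 no longer applies, and R = 1.
P = -3 if W >= 4 else -1  [with W=0]  = -1
Q = P^2 + R  [with P=-1, R=1]  = 2
Without intervention: P = -3 if W >= 4 else -1  [with W=0]  = -1; R = P + 2*U + 6  [with P=-1, U=-1]  = 3; Q = P^2 + R  [with P=-1, R=3]  = 4.
Change = 2 − 4 = -2.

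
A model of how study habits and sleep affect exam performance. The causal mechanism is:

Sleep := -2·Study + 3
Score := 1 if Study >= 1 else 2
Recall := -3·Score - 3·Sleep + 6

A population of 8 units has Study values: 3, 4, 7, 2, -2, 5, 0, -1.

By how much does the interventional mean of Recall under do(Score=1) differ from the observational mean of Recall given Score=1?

do(Score=1) breaks Score's dependence on Study. With Score=1 fixed, Recall across the units is 12, 18, 36, 6, -18, 24, -6, -12, mean 7.5.
E[Recall|Score=1] averages over only the 5 units with Score=1 (Study = 3, 4, 7, 2, 5): Recall = 12, 18, 36, 6, 24, mean 19.2.
Difference = 7.5 − 19.2 = -11.7.

-11.7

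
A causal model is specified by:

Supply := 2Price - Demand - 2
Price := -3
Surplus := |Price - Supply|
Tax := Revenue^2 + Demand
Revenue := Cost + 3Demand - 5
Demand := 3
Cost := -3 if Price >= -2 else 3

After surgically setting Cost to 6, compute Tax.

Under do(Cost=6), the mechanism Cost := -3 if Price >= -2 else 3 is discarded; Cost is fixed at 6.
Revenue = Cost + 3Demand - 5  [with Cost=6, Demand=3]  = 10
Tax = Revenue^2 + Demand  [with Revenue=10, Demand=3]  = 103

103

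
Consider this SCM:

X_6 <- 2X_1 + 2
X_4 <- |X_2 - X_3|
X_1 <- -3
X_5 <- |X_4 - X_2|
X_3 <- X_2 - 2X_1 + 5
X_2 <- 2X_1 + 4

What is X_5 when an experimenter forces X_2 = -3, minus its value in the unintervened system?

1

do(X_2=-3) replaces the equation X_2 <- 2X_1 + 4 with the constant X_2 = -3.
X_3 = X_2 - 2X_1 + 5  [with X_2=-3, X_1=-3]  = 8
X_4 = |X_2 - X_3|  [with X_2=-3, X_3=8]  = 11
X_5 = |X_4 - X_2|  [with X_4=11, X_2=-3]  = 14
Without intervention: X_2 = 2X_1 + 4  [with X_1=-3]  = -2; X_3 = X_2 - 2X_1 + 5  [with X_2=-2, X_1=-3]  = 9; X_4 = |X_2 - X_3|  [with X_2=-2, X_3=9]  = 11; X_5 = |X_4 - X_2|  [with X_4=11, X_2=-2]  = 13.
Change = 14 − 13 = 1.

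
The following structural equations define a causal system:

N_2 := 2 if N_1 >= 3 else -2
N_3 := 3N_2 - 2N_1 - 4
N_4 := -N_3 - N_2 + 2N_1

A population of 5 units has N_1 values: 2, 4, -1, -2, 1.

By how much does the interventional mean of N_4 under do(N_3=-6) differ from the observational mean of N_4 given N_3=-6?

0.8

The intervention sets N_3=-6 in all 5 units regardless of N_1. Recomputing N_4 per unit gives 12, 12, 6, 4, 10; average 8.8.
Conditioning on N_3=-6 selects the 2 unit(s) with N_1 ∈ {4, -2}. Their N_4 values: 12, 4. Mean = 8.
Difference = 8.8 − 8 = 0.8.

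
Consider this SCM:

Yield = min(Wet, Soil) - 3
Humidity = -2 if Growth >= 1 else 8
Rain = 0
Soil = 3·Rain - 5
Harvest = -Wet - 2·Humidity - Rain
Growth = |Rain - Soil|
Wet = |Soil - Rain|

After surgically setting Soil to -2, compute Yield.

Under do(Soil=-2), the mechanism Soil = 3·Rain - 5 is discarded; Soil is fixed at -2.
Wet = |Soil - Rain|  [with Soil=-2, Rain=0]  = 2
Yield = min(Wet, Soil) - 3  [with Wet=2, Soil=-2]  = -5

-5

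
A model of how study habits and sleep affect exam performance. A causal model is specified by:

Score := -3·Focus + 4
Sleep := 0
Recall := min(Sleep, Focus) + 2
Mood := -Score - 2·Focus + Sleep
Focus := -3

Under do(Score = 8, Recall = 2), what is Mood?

The joint intervention fixes Score = 8, Recall = 2, removing each variable's own equation.
Mood = -Score - 2·Focus + Sleep  [with Score=8, Focus=-3, Sleep=0]  = -2

-2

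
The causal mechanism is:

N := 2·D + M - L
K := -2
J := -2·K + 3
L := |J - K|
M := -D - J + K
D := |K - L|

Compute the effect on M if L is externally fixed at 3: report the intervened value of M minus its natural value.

6

do(L=3) replaces the equation L := |J - K| with the constant L = 3.
J = -2·K + 3  [with K=-2]  = 7
D = |K - L|  [with K=-2, L=3]  = 5
M = -D - J + K  [with D=5, J=7, K=-2]  = -14
Without intervention: J = -2·K + 3  [with K=-2]  = 7; L = |J - K|  [with J=7, K=-2]  = 9; D = |K - L|  [with K=-2, L=9]  = 11; M = -D - J + K  [with D=11, J=7, K=-2]  = -20.
Change = -14 − (-20) = 6.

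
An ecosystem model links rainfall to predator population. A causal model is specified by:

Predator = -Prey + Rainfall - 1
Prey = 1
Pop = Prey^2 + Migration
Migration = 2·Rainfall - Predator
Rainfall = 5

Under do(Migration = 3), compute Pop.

4

Intervening sets Migration = 3 and removes its equation (Migration = 2·Rainfall - Predator).
Pop = Prey^2 + Migration  [with Prey=1, Migration=3]  = 4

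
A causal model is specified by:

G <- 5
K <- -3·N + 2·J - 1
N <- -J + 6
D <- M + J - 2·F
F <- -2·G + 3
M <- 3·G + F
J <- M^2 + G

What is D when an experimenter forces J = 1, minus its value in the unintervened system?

-68

The intervention breaks the incoming arrows to J: J <- M^2 + G no longer applies, and J = 1.
F = -2·G + 3  [with G=5]  = -7
M = 3·G + F  [with G=5, F=-7]  = 8
D = M + J - 2·F  [with M=8, J=1, F=-7]  = 23
Without intervention: F = -2·G + 3  [with G=5]  = -7; M = 3·G + F  [with G=5, F=-7]  = 8; J = M^2 + G  [with M=8, G=5]  = 69; D = M + J - 2·F  [with M=8, J=69, F=-7]  = 91.
Change = 23 − 91 = -68.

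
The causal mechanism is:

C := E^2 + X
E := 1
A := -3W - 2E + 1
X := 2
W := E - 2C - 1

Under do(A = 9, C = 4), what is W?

-8

Under do(A = 9, C = 4), each intervened variable's structural equation is replaced by its fixed value.
W = E - 2C - 1  [with E=1, C=4]  = -8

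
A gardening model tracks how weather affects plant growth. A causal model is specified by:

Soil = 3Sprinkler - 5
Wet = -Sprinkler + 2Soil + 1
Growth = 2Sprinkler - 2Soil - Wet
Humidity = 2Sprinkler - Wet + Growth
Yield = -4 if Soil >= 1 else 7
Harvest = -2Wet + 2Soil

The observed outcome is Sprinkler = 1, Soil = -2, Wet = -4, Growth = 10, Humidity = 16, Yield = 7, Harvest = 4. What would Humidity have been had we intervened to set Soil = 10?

do(Soil=10) replaces the equation Soil = 3Sprinkler - 5 with the constant Soil = 10.
Wet = -Sprinkler + 2Soil + 1  [with Sprinkler=1, Soil=10]  = 20
Growth = 2Sprinkler - 2Soil - Wet  [with Sprinkler=1, Soil=10, Wet=20]  = -38
Humidity = 2Sprinkler - Wet + Growth  [with Sprinkler=1, Wet=20, Growth=-38]  = -56

-56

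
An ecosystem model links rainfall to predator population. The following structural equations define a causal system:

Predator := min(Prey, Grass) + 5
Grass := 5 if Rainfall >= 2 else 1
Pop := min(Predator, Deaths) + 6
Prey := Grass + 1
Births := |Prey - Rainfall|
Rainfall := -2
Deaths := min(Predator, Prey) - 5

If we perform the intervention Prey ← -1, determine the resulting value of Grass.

1

Under do(Prey=-1), the mechanism Prey := Grass + 1 is discarded; Prey is fixed at -1.
Since Grass is not a descendant of the intervened variable, it is unaffected.
Grass = 5 if Rainfall >= 2 else 1  [with Rainfall=-2]  = 1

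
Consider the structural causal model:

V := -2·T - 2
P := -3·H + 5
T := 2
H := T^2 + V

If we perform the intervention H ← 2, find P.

The intervention breaks the incoming arrows to H: H := T^2 + V no longer applies, and H = 2.
P = -3·H + 5  [with H=2]  = -1

-1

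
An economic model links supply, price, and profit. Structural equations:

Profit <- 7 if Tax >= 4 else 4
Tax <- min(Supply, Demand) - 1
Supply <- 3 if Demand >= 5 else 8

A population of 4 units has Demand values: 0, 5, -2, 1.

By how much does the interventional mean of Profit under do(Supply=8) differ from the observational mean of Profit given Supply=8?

Under do(Supply=8), Supply's equation is replaced by Supply=8 for every unit. Per-unit Profit: 4, 7, 4, 4. Mean = 4.75.
E[Profit|Supply=8] averages over only the 3 units with Supply=8 (Demand = 0, -2, 1): Profit = 4, 4, 4, mean 4.
Difference = 4.75 − 4 = 0.75.

0.75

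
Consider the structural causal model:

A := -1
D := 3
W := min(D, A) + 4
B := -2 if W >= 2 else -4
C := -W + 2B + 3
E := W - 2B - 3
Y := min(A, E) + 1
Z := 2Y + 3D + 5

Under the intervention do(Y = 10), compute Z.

34

do(Y=10) replaces the equation Y := min(A, E) + 1 with the constant Y = 10.
Z = 2Y + 3D + 5  [with Y=10, D=3]  = 34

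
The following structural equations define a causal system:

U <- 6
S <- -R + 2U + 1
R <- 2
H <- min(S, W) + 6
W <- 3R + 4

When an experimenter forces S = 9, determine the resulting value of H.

do(S=9) replaces the equation S <- -R + 2U + 1 with the constant S = 9.
W = 3R + 4  [with R=2]  = 10
H = min(S, W) + 6  [with S=9, W=10]  = 15

15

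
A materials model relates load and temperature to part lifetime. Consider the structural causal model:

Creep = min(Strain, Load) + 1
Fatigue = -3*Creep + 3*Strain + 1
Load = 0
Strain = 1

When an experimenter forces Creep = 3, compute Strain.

Under do(Creep=3), the mechanism Creep = min(Strain, Load) + 1 is discarded; Creep is fixed at 3.
Since Strain is not a descendant of the intervened variable, it is unaffected.

1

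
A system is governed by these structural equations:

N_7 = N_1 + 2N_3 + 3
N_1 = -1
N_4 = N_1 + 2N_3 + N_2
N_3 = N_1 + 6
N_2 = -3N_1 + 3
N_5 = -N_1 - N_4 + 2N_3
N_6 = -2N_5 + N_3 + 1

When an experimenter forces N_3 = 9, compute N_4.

The intervention breaks the incoming arrows to N_3: N_3 = N_1 + 6 no longer applies, and N_3 = 9.
N_2 = -3N_1 + 3  [with N_1=-1]  = 6
N_4 = N_1 + 2N_3 + N_2  [with N_1=-1, N_3=9, N_2=6]  = 23

23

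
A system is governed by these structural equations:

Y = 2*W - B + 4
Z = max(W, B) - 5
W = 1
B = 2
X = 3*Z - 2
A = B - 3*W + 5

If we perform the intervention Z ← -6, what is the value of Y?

4

The intervention breaks the incoming arrows to Z: Z = max(W, B) - 5 no longer applies, and Z = -6.
Since Y is not a descendant of the intervened variable, it is unaffected.
Y = 2*W - B + 4  [with W=1, B=2]  = 4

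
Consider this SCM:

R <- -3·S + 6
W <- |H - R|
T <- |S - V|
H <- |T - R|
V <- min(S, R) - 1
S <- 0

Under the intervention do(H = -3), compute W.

The intervention breaks the incoming arrows to H: H <- |T - R| no longer applies, and H = -3.
R = -3·S + 6  [with S=0]  = 6
W = |H - R|  [with H=-3, R=6]  = 9

9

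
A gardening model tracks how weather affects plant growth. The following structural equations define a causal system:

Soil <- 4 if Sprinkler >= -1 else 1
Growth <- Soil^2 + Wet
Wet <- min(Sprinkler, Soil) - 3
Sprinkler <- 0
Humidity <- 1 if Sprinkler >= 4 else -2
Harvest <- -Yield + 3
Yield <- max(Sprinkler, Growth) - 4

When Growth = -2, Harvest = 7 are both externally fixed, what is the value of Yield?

The joint intervention fixes Growth = -2, Harvest = 7, removing each variable's own equation.
Yield = max(Sprinkler, Growth) - 4  [with Sprinkler=0, Growth=-2]  = -4

-4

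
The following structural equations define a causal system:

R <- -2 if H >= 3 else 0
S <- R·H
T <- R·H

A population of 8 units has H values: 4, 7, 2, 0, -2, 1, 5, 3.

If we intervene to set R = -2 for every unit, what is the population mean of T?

The intervention sets R=-2 in all 8 units regardless of H. Recomputing T per unit gives -8, -14, -4, 0, 4, -2, -10, -6; average -5.

-5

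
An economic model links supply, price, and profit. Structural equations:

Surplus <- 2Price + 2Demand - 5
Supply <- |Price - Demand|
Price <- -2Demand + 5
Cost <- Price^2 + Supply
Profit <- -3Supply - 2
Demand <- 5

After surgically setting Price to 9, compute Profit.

-14

do(Price=9) replaces the equation Price <- -2Demand + 5 with the constant Price = 9.
Supply = |Price - Demand|  [with Price=9, Demand=5]  = 4
Profit = -3Supply - 2  [with Supply=4]  = -14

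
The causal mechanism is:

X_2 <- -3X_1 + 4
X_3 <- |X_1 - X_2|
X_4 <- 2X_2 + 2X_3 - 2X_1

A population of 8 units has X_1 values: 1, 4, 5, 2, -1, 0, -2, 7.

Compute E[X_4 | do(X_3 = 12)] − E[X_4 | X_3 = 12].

Every unit gets X_3=12 under the intervention. X_4 values become 24, 0, -8, 16, 40, 32, 48, -24; E[X_4|do(X_3=12)] = 16.
Observing X_3=12 restricts to units where X_3's equation naturally yields 12: X_1 ∈ {4, -2}. In that subpopulation X_4 = 0, 48, mean 24.
Difference = 16 − 24 = -8.

-8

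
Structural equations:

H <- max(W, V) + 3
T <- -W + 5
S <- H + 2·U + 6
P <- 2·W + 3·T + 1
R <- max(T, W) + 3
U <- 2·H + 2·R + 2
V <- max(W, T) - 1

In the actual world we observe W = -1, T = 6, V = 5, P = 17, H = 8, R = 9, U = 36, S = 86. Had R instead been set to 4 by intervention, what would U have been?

26

Intervening sets R = 4 and removes its equation (R <- max(T, W) + 3).
T = -W + 5  [with W=-1]  = 6
V = max(W, T) - 1  [with W=-1, T=6]  = 5
H = max(W, V) + 3  [with W=-1, V=5]  = 8
U = 2·H + 2·R + 2  [with H=8, R=4]  = 26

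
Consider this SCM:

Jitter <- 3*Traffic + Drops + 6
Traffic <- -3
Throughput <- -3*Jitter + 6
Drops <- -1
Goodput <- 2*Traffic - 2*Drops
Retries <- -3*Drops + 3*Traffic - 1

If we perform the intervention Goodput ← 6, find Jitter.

do(Goodput=6) replaces the equation Goodput <- 2*Traffic - 2*Drops with the constant Goodput = 6.
No directed path runs from Goodput to Jitter, so Jitter keeps its natural value.
Jitter = 3*Traffic + Drops + 6  [with Traffic=-3, Drops=-1]  = -4

-4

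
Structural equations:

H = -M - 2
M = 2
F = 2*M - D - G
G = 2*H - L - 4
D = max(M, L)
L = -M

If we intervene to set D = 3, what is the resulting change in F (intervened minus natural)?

The intervention breaks the incoming arrows to D: D = max(M, L) no longer applies, and D = 3.
L = -M  [with M=2]  = -2
H = -M - 2  [with M=2]  = -4
G = 2*H - L - 4  [with H=-4, L=-2]  = -10
F = 2*M - D - G  [with M=2, D=3, G=-10]  = 11
Without intervention: L = -M  [with M=2]  = -2; D = max(M, L)  [with M=2, L=-2]  = 2; H = -M - 2  [with M=2]  = -4; G = 2*H - L - 4  [with H=-4, L=-2]  = -10; F = 2*M - D - G  [with M=2, D=2, G=-10]  = 12.
Change = 11 − 12 = -1.

-1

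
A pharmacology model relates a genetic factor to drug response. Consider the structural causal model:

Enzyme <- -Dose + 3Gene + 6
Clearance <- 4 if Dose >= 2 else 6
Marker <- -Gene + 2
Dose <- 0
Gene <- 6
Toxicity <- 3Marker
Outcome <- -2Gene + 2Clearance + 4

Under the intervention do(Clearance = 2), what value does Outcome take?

-4

Intervening sets Clearance = 2 and removes its equation (Clearance <- 4 if Dose >= 2 else 6).
Outcome = -2Gene + 2Clearance + 4  [with Gene=6, Clearance=2]  = -4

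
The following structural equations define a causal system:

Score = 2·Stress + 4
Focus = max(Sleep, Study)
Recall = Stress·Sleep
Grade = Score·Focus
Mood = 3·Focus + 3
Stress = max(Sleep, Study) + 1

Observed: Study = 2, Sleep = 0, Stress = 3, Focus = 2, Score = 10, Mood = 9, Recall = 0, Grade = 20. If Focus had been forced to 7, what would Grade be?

70

do(Focus=7) replaces the equation Focus = max(Sleep, Study) with the constant Focus = 7.
Stress = max(Sleep, Study) + 1  [with Sleep=0, Study=2]  = 3
Score = 2·Stress + 4  [with Stress=3]  = 10
Grade = Score·Focus  [with Score=10, Focus=7]  = 70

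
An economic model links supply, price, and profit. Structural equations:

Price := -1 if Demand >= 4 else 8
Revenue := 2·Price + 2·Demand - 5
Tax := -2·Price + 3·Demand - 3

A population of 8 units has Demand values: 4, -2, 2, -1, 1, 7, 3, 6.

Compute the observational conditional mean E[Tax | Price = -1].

16

Observing Price=-1 restricts to units where Price's equation naturally yields -1: Demand ∈ {4, 7, 6}. In that subpopulation Tax = 11, 20, 17, mean 16.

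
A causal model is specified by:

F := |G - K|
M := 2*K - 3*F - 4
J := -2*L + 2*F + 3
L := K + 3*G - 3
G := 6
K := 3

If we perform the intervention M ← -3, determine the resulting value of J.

-27

The intervention breaks the incoming arrows to M: M := 2*K - 3*F - 4 no longer applies, and M = -3.
Since J is not a descendant of the intervened variable, it is unaffected.
L = K + 3*G - 3  [with K=3, G=6]  = 18
F = |G - K|  [with G=6, K=3]  = 3
J = -2*L + 2*F + 3  [with L=18, F=3]  = -27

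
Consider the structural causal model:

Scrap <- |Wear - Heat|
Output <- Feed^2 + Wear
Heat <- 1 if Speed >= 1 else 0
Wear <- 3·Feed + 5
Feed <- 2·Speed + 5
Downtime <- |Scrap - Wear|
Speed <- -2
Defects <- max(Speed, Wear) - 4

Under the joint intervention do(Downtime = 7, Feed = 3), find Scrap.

The joint intervention fixes Downtime = 7, Feed = 3, removing each variable's own equation.
Heat = 1 if Speed >= 1 else 0  [with Speed=-2]  = 0
Wear = 3·Feed + 5  [with Feed=3]  = 14
Scrap = |Wear - Heat|  [with Wear=14, Heat=0]  = 14

14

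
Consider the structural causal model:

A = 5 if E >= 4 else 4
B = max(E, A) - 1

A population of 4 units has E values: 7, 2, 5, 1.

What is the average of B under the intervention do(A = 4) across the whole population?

do(A=4) breaks A's dependence on E. With A=4 fixed, B across the units is 6, 3, 4, 3, mean 4.

4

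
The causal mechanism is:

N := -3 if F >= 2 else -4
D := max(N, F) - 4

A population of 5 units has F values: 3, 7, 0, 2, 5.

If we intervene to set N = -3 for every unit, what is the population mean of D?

-0.6

do(N=-3) breaks N's dependence on F. With N=-3 fixed, D across the units is -1, 3, -4, -2, 1, mean -0.6.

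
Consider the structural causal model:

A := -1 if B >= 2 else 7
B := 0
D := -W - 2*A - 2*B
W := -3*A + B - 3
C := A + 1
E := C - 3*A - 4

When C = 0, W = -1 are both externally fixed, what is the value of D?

Under do(C = 0, W = -1), each intervened variable's structural equation is replaced by its fixed value.
A = -1 if B >= 2 else 7  [with B=0]  = 7
D = -W - 2*A - 2*B  [with W=-1, A=7, B=0]  = -13

-13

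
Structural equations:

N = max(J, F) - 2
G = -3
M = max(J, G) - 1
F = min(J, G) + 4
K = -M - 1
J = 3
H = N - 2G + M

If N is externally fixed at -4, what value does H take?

The intervention breaks the incoming arrows to N: N = max(J, F) - 2 no longer applies, and N = -4.
M = max(J, G) - 1  [with J=3, G=-3]  = 2
H = N - 2G + M  [with N=-4, G=-3, M=2]  = 4

4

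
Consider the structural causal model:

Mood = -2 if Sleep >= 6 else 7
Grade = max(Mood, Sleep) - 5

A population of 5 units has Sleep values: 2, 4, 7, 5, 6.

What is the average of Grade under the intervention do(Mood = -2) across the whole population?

-0.2

Every unit gets Mood=-2 under the intervention. Grade values become -3, -1, 2, 0, 1; E[Grade|do(Mood=-2)] = -0.2.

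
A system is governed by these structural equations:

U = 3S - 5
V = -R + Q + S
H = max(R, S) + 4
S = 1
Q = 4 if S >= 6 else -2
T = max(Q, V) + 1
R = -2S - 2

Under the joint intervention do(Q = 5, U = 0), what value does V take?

10

The joint intervention fixes Q = 5, U = 0, removing each variable's own equation.
R = -2S - 2  [with S=1]  = -4
V = -R + Q + S  [with R=-4, Q=5, S=1]  = 10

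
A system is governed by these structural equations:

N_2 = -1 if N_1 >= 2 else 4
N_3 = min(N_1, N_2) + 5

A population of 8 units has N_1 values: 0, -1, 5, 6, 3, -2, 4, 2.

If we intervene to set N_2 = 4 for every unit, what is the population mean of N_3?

6.75

Under do(N_2=4), N_2's equation is replaced by N_2=4 for every unit. Per-unit N_3: 5, 4, 9, 9, 8, 3, 9, 7. Mean = 6.75.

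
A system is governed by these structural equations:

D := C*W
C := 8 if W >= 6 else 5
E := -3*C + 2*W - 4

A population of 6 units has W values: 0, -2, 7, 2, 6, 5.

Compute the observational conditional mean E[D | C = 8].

52

E[D|C=8] averages over only the 2 units with C=8 (W = 7, 6): D = 56, 48, mean 52.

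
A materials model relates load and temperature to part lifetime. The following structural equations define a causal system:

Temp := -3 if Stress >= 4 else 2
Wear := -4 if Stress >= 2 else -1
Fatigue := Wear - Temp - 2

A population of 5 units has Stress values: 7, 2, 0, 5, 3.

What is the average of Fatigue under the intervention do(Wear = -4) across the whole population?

-6

The intervention sets Wear=-4 in all 5 units regardless of Stress. Recomputing Fatigue per unit gives -3, -8, -8, -3, -8; average -6.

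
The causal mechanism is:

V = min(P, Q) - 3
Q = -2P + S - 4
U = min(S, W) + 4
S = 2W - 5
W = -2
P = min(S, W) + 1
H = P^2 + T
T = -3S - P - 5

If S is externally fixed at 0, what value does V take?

-5

Under do(S=0), the mechanism S = 2W - 5 is discarded; S is fixed at 0.
P = min(S, W) + 1  [with S=0, W=-2]  = -1
Q = -2P + S - 4  [with P=-1, S=0]  = -2
V = min(P, Q) - 3  [with P=-1, Q=-2]  = -5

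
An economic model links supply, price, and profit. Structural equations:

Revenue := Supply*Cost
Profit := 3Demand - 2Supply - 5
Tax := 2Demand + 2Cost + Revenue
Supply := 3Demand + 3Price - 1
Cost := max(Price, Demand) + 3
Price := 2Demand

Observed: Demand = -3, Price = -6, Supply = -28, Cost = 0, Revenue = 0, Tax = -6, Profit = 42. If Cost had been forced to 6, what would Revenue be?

-168

Intervening sets Cost = 6 and removes its equation (Cost := max(Price, Demand) + 3).
Price = 2Demand  [with Demand=-3]  = -6
Supply = 3Demand + 3Price - 1  [with Demand=-3, Price=-6]  = -28
Revenue = Supply*Cost  [with Supply=-28, Cost=6]  = -168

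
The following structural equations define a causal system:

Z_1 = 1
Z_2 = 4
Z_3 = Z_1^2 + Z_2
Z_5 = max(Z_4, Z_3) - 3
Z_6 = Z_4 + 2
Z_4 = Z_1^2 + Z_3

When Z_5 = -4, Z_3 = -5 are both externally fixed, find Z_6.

-2

The joint intervention fixes Z_5 = -4, Z_3 = -5, removing each variable's own equation.
Z_4 = Z_1^2 + Z_3  [with Z_1=1, Z_3=-5]  = -4
Z_6 = Z_4 + 2  [with Z_4=-4]  = -2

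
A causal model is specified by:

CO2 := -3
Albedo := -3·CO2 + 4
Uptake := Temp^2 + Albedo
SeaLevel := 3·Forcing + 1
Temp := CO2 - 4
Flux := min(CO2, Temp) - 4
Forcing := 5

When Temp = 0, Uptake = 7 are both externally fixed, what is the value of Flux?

Under do(Temp = 0, Uptake = 7), each intervened variable's structural equation is replaced by its fixed value.
Flux = min(CO2, Temp) - 4  [with CO2=-3, Temp=0]  = -7

-7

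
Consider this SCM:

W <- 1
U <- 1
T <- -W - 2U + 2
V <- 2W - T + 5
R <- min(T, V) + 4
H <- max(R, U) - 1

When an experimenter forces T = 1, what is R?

do(T=1) replaces the equation T <- -W - 2U + 2 with the constant T = 1.
V = 2W - T + 5  [with W=1, T=1]  = 6
R = min(T, V) + 4  [with T=1, V=6]  = 5

5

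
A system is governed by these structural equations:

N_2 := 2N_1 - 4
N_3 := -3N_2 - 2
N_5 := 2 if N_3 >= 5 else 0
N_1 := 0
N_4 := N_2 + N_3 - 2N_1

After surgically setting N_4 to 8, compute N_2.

The intervention breaks the incoming arrows to N_4: N_4 := N_2 + N_3 - 2N_1 no longer applies, and N_4 = 8.
Since N_2 is not a descendant of the intervened variable, it is unaffected.
N_2 = 2N_1 - 4  [with N_1=0]  = -4

-4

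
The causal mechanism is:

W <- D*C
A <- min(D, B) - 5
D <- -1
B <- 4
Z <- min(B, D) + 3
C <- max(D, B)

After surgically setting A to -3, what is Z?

2

The intervention breaks the incoming arrows to A: A <- min(D, B) - 5 no longer applies, and A = -3.
No directed path runs from A to Z, so Z keeps its natural value.
Z = min(B, D) + 3  [with B=4, D=-1]  = 2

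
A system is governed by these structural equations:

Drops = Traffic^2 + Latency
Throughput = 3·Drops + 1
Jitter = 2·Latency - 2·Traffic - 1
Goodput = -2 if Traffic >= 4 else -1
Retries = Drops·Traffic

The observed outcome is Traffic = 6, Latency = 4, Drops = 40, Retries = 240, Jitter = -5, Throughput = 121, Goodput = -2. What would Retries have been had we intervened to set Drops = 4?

The intervention breaks the incoming arrows to Drops: Drops = Traffic^2 + Latency no longer applies, and Drops = 4.
Retries = Drops·Traffic  [with Drops=4, Traffic=6]  = 24

24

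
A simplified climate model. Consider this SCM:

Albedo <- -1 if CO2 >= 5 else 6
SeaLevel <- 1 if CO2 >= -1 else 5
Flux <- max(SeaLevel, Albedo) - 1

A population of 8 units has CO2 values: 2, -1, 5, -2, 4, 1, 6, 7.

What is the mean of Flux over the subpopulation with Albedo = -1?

0

E[Flux|Albedo=-1] averages over only the 3 units with Albedo=-1 (CO2 = 5, 6, 7): Flux = 0, 0, 0, mean 0.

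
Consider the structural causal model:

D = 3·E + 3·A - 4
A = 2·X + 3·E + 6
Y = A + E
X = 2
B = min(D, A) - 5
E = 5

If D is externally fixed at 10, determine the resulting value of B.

5

The intervention breaks the incoming arrows to D: D = 3·E + 3·A - 4 no longer applies, and D = 10.
A = 2·X + 3·E + 6  [with X=2, E=5]  = 25
B = min(D, A) - 5  [with D=10, A=25]  = 5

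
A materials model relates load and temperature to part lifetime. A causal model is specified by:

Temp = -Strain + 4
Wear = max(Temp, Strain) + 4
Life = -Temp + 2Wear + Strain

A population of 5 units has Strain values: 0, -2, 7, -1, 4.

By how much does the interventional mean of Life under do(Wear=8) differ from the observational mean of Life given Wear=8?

do(Wear=8) breaks Wear's dependence on Strain. With Wear=8 fixed, Life across the units is 12, 8, 26, 10, 20, mean 15.2.
Observing Wear=8 restricts to units where Wear's equation naturally yields 8: Strain ∈ {0, 4}. In that subpopulation Life = 12, 20, mean 16.
Difference = 15.2 − 16 = -0.8.

-0.8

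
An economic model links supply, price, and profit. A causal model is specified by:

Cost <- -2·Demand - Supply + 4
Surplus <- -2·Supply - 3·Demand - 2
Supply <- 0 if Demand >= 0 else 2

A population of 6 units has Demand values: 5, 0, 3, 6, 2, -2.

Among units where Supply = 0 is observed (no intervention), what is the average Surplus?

E[Surplus|Supply=0] averages over only the 5 units with Supply=0 (Demand = 5, 0, 3, 6, 2): Surplus = -17, -2, -11, -20, -8, mean -11.6.

-11.6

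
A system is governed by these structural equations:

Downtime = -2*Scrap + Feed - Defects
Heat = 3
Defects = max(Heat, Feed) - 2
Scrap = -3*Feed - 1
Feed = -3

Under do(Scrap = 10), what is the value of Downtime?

Intervening sets Scrap = 10 and removes its equation (Scrap = -3*Feed - 1).
Defects = max(Heat, Feed) - 2  [with Heat=3, Feed=-3]  = 1
Downtime = -2*Scrap + Feed - Defects  [with Scrap=10, Feed=-3, Defects=1]  = -24

-24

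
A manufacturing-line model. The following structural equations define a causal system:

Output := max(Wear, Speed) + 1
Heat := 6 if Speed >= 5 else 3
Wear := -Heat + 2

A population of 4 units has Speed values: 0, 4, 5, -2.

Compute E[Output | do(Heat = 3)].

3

Every unit gets Heat=3 under the intervention. Output values become 1, 5, 6, 0; E[Output|do(Heat=3)] = 3.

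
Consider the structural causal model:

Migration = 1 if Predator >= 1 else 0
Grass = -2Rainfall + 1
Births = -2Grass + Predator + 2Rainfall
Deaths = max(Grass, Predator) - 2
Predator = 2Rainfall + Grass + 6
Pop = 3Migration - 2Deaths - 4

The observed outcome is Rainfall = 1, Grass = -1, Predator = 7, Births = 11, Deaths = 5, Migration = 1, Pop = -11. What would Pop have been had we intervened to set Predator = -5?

The intervention breaks the incoming arrows to Predator: Predator = 2Rainfall + Grass + 6 no longer applies, and Predator = -5.
Grass = -2Rainfall + 1  [with Rainfall=1]  = -1
Deaths = max(Grass, Predator) - 2  [with Grass=-1, Predator=-5]  = -3
Migration = 1 if Predator >= 1 else 0  [with Predator=-5]  = 0
Pop = 3Migration - 2Deaths - 4  [with Migration=0, Deaths=-3]  = 2

2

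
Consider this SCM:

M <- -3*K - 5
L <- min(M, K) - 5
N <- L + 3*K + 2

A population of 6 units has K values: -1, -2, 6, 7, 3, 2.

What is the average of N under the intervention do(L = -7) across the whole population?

2.5

Under do(L=-7), L's equation is replaced by L=-7 for every unit. Per-unit N: -8, -11, 13, 16, 4, 1. Mean = 2.5.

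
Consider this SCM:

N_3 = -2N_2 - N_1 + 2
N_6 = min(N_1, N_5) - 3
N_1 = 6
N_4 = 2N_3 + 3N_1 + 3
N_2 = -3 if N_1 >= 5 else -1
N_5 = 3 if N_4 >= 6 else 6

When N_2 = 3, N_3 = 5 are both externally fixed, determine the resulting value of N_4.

31

Setting N_2 = 3, N_3 = 5 by intervention discards those variables' equations.
N_4 = 2N_3 + 3N_1 + 3  [with N_3=5, N_1=6]  = 31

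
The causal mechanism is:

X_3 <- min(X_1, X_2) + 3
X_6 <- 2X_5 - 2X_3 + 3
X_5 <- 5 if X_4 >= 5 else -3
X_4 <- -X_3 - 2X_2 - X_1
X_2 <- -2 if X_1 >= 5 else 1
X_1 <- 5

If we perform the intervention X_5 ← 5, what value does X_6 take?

The intervention breaks the incoming arrows to X_5: X_5 <- 5 if X_4 >= 5 else -3 no longer applies, and X_5 = 5.
X_2 = -2 if X_1 >= 5 else 1  [with X_1=5]  = -2
X_3 = min(X_1, X_2) + 3  [with X_1=5, X_2=-2]  = 1
X_6 = 2X_5 - 2X_3 + 3  [with X_5=5, X_3=1]  = 11

11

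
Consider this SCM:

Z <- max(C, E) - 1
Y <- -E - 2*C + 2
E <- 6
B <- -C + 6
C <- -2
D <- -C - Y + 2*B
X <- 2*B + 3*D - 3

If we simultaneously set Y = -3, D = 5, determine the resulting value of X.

28

Setting Y = -3, D = 5 by intervention discards those variables' equations.
B = -C + 6  [with C=-2]  = 8
X = 2*B + 3*D - 3  [with B=8, D=5]  = 28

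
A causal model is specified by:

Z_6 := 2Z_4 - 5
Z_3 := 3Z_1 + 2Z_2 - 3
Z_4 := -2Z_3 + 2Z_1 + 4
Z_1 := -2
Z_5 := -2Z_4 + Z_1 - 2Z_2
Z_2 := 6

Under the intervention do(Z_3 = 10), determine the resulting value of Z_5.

do(Z_3=10) replaces the equation Z_3 := 3Z_1 + 2Z_2 - 3 with the constant Z_3 = 10.
Z_4 = -2Z_3 + 2Z_1 + 4  [with Z_3=10, Z_1=-2]  = -20
Z_5 = -2Z_4 + Z_1 - 2Z_2  [with Z_4=-20, Z_1=-2, Z_2=6]  = 26

26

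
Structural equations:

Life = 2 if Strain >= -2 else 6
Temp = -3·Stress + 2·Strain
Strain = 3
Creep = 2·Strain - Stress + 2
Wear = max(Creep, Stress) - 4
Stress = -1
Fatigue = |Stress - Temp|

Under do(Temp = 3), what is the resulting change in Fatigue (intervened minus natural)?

-6

The intervention breaks the incoming arrows to Temp: Temp = -3·Stress + 2·Strain no longer applies, and Temp = 3.
Fatigue = |Stress - Temp|  [with Stress=-1, Temp=3]  = 4
Without intervention: Temp = -3·Stress + 2·Strain  [with Stress=-1, Strain=3]  = 9; Fatigue = |Stress - Temp|  [with Stress=-1, Temp=9]  = 10.
Change = 4 − 10 = -6.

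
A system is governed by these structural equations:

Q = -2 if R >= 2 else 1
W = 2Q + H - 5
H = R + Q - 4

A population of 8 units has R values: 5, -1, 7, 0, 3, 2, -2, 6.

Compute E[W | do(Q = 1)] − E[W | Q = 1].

3.5

Under do(Q=1), Q's equation is replaced by Q=1 for every unit. Per-unit W: -1, -7, 1, -6, -3, -4, -8, 0. Mean = -3.5.
Conditioning on Q=1 selects the 3 unit(s) with R ∈ {-1, 0, -2}. Their W values: -7, -6, -8. Mean = -7.
Difference = -3.5 − (-7) = 3.5.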